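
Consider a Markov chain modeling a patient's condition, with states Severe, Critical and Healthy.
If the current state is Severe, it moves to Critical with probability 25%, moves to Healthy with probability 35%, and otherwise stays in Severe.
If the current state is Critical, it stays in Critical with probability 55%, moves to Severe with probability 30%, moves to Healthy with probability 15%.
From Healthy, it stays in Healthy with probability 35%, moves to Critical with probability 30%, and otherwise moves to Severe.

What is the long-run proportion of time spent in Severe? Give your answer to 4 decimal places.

0.3486

Let the stationary distribution be π with π = πP and π_1 + π_2 + π_3 = 1.
π_1 = 0.4·π_1 + 0.3·π_2 + 0.35·π_3
π_2 = 0.25·π_1 + 0.55·π_2 + 0.3·π_3
Solving with the normalization constraint gives π = (0.3486, 0.3768, 0.2746).
So the stationary probability of Severe is 0.3486.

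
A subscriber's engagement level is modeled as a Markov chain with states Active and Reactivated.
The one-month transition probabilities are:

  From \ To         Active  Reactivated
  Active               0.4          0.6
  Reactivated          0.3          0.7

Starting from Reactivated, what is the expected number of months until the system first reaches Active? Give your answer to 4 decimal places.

3.3333

Let t(s) be the expected number of months to first reach Active from state s, with t(Active) = 0. Conditioning on the first month:
t(Reactivated) = 1 + 0.7·t(Reactivated)
Solving: t(Reactivated) = 3.3333.
Expected months from Reactivated to Active: 3.3333.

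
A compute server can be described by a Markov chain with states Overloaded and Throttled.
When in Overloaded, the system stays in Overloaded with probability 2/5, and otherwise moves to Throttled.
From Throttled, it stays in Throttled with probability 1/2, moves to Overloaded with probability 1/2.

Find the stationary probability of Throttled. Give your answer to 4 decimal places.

0.5455

Let the stationary distribution be π with π = πP and π_1 + π_2 = 1.
π_1 = 0.4·π_1 + 0.5·π_2
Solving with the normalization constraint gives π = (0.4545, 0.5455).
So the stationary probability of Throttled is 0.5455.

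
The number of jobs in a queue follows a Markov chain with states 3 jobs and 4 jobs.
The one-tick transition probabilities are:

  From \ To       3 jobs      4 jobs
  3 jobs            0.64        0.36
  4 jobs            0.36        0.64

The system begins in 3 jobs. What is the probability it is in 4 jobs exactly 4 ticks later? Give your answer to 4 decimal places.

Propagate the distribution vector 4 ticks from 3 jobs.
After 0 ticks: (1.0000, 0.0000)
After 1 tick: (0.6400, 0.3600)
After 2 ticks: (0.5392, 0.4608)
After 3 ticks: (0.5110, 0.4890)
After 4 ticks: (0.5031, 0.4969)
P(in 4 jobs after 4 ticks) = 0.4969

0.4969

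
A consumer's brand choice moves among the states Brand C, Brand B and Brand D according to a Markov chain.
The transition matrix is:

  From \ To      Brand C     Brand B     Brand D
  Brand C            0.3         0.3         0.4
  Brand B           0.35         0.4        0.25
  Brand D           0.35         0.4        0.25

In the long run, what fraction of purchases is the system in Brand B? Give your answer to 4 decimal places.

0.3667

Let the stationary distribution be π with π = πP and π_1 + π_2 + π_3 = 1.
π_1 = 0.3·π_1 + 0.35·π_2 + 0.35·π_3
π_2 = 0.3·π_1 + 0.4·π_2 + 0.4·π_3
Solving with the normalization constraint gives π = (0.3333, 0.3667, 0.3000).
So the stationary probability of Brand B is 0.3667.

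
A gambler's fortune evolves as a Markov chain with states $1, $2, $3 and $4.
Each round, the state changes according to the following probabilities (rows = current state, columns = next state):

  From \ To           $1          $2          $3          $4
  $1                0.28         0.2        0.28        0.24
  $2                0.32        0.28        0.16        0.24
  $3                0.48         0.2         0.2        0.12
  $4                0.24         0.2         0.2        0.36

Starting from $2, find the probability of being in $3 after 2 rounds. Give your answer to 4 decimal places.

Propagate the distribution vector 2 rounds from $2.
After 0 rounds: (0.0000, 1.0000, 0.0000, 0.0000)
After 1 round: (0.3200, 0.2800, 0.1600, 0.2400)
After 2 rounds: (0.3136, 0.2224, 0.2144, 0.2496)
P(in $3 after 2 rounds) = 0.2144

0.2144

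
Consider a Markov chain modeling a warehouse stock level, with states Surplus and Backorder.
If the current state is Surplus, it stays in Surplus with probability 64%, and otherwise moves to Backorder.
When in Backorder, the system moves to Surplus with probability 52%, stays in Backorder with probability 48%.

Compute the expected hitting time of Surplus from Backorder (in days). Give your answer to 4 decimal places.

Let t(s) be the expected number of days to first reach Surplus from state s, with t(Surplus) = 0. Conditioning on the first day:
t(Backorder) = 1 + 0.48·t(Backorder)
Solving: t(Backorder) = 1.9231.
Expected days from Backorder to Surplus: 1.9231.

1.9231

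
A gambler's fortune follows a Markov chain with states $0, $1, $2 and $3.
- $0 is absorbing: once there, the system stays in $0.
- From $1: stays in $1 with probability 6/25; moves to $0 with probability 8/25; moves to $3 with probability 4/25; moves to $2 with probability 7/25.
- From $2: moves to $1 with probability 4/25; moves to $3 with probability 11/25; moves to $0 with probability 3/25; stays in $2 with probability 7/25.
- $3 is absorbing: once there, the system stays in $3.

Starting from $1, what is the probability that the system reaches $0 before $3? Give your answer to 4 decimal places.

0.5255

Let h(s) be the probability of absorption at $0 starting from transient state s. Then h($0) = 1 and h($3) = 0. By first-step analysis:
h($1) = 0.32·1 + 0.24·h($1) + 0.28·h($2) + 0.16·0
h($2) = 0.12·1 + 0.16·h($1) + 0.28·h($2) + 0.44·0
Solving: h($1) = 0.5255, h($2) = 0.2834.
Starting from $1, the probability is 0.5255.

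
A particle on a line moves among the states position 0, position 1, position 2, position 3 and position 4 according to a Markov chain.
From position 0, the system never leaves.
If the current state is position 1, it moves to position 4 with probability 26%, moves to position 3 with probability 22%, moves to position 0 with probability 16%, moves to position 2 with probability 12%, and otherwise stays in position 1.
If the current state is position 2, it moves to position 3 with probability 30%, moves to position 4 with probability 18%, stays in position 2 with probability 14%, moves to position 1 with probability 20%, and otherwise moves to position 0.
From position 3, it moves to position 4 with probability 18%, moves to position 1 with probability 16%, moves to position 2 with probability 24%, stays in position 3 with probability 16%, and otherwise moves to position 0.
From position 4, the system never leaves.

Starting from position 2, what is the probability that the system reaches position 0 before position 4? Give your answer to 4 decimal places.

0.5002

Let h(s) be the probability of absorption at position 0 starting from transient state s. Then h(position 0) = 1 and h(position 4) = 0. By first-step analysis:
h(position 1) = 0.16·1 + 0.24·h(position 1) + 0.12·h(position 2) + 0.22·h(position 3) + 0.26·0
h(position 2) = 0.18·1 + 0.2·h(position 1) + 0.14·h(position 2) + 0.3·h(position 3) + 0.18·0
h(position 3) = 0.26·1 + 0.16·h(position 1) + 0.24·h(position 2) + 0.16·h(position 3) + 0.18·0
Solving: h(position 1) = 0.4450, h(position 2) = 0.5002, h(position 3) = 0.5372.
Starting from position 2, the probability is 0.5002.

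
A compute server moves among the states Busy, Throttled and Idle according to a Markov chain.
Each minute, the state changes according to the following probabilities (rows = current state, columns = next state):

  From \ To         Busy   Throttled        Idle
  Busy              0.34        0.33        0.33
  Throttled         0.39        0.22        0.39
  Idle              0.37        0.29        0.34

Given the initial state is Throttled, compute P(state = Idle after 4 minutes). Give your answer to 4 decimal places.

0.3506

Propagate the distribution vector 4 minutes from Throttled.
After 0 minutes: (0.0000, 1.0000, 0.0000)
After 1 minute: (0.3900, 0.2200, 0.3900)
After 2 minutes: (0.3627, 0.2902, 0.3471)
After 3 minutes: (0.3649, 0.2842, 0.3509)
After 4 minutes: (0.3647, 0.2847, 0.3506)
P(in Idle after 4 minutes) = 0.3506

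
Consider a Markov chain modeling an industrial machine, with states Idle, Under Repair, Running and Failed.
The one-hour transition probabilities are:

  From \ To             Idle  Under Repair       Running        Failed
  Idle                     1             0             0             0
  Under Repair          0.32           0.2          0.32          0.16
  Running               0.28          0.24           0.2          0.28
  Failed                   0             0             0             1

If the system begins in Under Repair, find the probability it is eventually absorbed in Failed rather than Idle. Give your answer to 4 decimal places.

Let h(s) be the probability of absorption at Failed starting from transient state s. Then h(Failed) = 1 and h(Idle) = 0. By first-step analysis:
h(Under Repair) = 0.32·0 + 0.2·h(Under Repair) + 0.32·h(Running) + 0.16·1
h(Running) = 0.28·0 + 0.24·h(Under Repair) + 0.2·h(Running) + 0.28·1
Solving: h(Under Repair) = 0.3864, h(Running) = 0.4659.
Starting from Under Repair, the probability is 0.3864.

0.3864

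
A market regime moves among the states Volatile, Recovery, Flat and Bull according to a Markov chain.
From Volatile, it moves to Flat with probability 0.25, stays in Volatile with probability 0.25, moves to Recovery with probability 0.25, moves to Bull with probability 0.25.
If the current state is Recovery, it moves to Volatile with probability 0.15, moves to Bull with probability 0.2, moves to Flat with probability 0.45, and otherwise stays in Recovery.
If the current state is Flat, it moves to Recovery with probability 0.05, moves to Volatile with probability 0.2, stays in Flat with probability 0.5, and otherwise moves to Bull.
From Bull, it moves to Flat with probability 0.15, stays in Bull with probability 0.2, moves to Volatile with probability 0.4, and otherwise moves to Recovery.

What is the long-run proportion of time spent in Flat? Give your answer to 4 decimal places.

Let the stationary distribution be π with π = πP and π_1 + π_2 + π_3 + π_4 = 1.
π_1 = 0.25·π_1 + 0.15·π_2 + 0.2·π_3 + 0.4·π_4
π_2 = 0.25·π_1 + 0.2·π_2 + 0.05·π_3 + 0.25·π_4
π_3 = 0.25·π_1 + 0.45·π_2 + 0.5·π_3 + 0.15·π_4
Solving with the normalization constraint gives π = (0.2499, 0.1717, 0.3485, 0.2299).
So the stationary probability of Flat is 0.3485.

0.3485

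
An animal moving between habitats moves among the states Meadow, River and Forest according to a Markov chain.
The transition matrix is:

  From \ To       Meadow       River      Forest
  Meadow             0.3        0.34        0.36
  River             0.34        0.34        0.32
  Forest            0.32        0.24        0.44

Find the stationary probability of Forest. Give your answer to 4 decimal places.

0.3782

Let the stationary distribution be π with π = πP and π_1 + π_2 + π_3 = 1.
π_1 = 0.3·π_1 + 0.34·π_2 + 0.32·π_3
π_2 = 0.34·π_1 + 0.34·π_2 + 0.24·π_3
Solving with the normalization constraint gives π = (0.3197, 0.3022, 0.3782).
So the stationary probability of Forest is 0.3782.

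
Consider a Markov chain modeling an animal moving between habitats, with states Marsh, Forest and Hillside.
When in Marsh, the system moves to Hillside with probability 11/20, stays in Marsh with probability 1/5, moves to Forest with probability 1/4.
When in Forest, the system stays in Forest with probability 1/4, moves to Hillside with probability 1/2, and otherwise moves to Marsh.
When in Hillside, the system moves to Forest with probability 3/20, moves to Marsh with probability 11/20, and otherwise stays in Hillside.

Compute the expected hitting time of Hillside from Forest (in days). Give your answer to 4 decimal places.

1.9535

Let t(s) be the expected number of days to first reach Hillside from state s, with t(Hillside) = 0. Conditioning on the first day:
t(Marsh) = 1 + 0.2·t(Marsh) + 0.25·t(Forest)
t(Forest) = 1 + 0.25·t(Marsh) + 0.25·t(Forest)
Solving: t(Marsh) = 1.8605, t(Forest) = 1.9535.
Expected days from Forest to Hillside: 1.9535.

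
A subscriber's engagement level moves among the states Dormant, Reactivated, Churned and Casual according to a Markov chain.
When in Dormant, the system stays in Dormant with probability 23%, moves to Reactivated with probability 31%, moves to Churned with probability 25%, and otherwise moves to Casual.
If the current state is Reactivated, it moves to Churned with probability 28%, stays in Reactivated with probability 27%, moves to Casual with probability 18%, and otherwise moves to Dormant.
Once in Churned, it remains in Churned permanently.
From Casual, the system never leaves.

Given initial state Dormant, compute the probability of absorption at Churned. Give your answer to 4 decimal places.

0.5629

Let h(s) be the probability of absorption at Churned starting from transient state s. Then h(Churned) = 1 and h(Casual) = 0. By first-step analysis:
h(Dormant) = 0.23·h(Dormant) + 0.31·h(Reactivated) + 0.25·1 + 0.21·0
h(Reactivated) = 0.27·h(Dormant) + 0.27·h(Reactivated) + 0.28·1 + 0.18·0
Solving: h(Dormant) = 0.5629, h(Reactivated) = 0.5918.
Starting from Dormant, the probability is 0.5629.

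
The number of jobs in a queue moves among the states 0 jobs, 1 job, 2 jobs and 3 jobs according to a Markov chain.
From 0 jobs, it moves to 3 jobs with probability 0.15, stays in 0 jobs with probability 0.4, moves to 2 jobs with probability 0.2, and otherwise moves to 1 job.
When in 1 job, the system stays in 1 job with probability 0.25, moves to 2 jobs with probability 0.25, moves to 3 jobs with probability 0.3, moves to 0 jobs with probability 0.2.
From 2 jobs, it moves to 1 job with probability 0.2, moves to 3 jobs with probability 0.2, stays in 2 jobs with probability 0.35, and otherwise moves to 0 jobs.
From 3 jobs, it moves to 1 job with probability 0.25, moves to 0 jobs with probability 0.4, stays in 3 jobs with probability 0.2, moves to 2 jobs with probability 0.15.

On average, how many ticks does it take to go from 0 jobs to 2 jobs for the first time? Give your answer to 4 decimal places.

4.9351

Let t(s) be the expected number of ticks to first reach 2 jobs from state s, with t(2 jobs) = 0. Conditioning on the first tick:
t(0 jobs) = 1 + 0.4·t(0 jobs) + 0.25·t(1 job) + 0.15·t(3 jobs)
t(1 job) = 1 + 0.2·t(0 jobs) + 0.25·t(1 job) + 0.3·t(3 jobs)
t(3 jobs) = 1 + 0.4·t(0 jobs) + 0.25·t(1 job) + 0.2·t(3 jobs)
Solving: t(0 jobs) = 4.9351, t(1 job) = 4.7273, t(3 jobs) = 5.1948.
Expected ticks from 0 jobs to 2 jobs: 4.9351.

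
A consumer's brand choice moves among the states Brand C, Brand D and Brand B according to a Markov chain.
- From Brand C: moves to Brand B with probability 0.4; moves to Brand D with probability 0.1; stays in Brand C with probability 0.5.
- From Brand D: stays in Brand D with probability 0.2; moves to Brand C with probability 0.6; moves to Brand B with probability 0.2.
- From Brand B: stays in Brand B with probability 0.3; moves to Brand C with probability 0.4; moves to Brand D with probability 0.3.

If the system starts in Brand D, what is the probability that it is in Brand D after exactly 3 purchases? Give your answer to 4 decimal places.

0.1840

Propagate the distribution vector 3 purchases from Brand D.
After 0 purchases: (0.0000, 1.0000, 0.0000)
After 1 purchase: (0.6000, 0.2000, 0.2000)
After 2 purchases: (0.5000, 0.1600, 0.3400)
After 3 purchases: (0.4820, 0.1840, 0.3340)
P(in Brand D after 3 purchases) = 0.1840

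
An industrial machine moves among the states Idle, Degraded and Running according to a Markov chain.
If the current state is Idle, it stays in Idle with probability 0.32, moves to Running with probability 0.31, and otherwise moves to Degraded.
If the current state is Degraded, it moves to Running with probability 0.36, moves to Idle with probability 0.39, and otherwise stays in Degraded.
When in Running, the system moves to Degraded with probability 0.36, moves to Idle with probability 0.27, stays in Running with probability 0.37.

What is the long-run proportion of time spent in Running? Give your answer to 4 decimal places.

Let the stationary distribution be π with π = πP and π_1 + π_2 + π_3 = 1.
π_1 = 0.32·π_1 + 0.39·π_2 + 0.27·π_3
π_2 = 0.37·π_1 + 0.25·π_2 + 0.36·π_3
Solving with the normalization constraint gives π = (0.3255, 0.3273, 0.3472).
So the stationary probability of Running is 0.3472.

0.3472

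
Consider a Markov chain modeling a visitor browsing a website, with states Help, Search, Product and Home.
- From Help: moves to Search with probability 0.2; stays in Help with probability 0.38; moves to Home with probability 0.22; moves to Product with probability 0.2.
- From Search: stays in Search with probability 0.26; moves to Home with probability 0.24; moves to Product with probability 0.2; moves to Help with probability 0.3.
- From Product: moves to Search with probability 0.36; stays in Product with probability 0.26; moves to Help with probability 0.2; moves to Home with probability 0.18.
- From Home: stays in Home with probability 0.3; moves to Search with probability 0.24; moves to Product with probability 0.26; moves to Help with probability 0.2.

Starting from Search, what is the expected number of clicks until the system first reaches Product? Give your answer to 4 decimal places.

Let t(s) be the expected number of clicks to first reach Product from state s, with t(Product) = 0. Conditioning on the first click:
t(Help) = 1 + 0.38·t(Help) + 0.2·t(Search) + 0.22·t(Home)
t(Search) = 1 + 0.3·t(Help) + 0.26·t(Search) + 0.24·t(Home)
t(Home) = 1 + 0.2·t(Help) + 0.24·t(Search) + 0.3·t(Home)
Solving: t(Help) = 4.6590, t(Search) = 4.6525, t(Home) = 4.3549.
Expected clicks from Search to Product: 4.6525.

4.6525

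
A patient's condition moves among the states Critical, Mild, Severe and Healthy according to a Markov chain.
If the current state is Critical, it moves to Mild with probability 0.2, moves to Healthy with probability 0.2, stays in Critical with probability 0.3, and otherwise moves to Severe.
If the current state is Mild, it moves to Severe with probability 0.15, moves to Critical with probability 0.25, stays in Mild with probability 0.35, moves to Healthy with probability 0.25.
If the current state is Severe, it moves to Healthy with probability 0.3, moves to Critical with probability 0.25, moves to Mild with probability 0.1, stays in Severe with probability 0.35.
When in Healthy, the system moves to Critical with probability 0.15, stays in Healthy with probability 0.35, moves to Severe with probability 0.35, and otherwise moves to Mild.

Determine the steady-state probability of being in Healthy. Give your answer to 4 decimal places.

0.2816

Let the stationary distribution be π with π = πP and π_1 + π_2 + π_3 + π_4 = 1.
π_1 = 0.3·π_1 + 0.25·π_2 + 0.25·π_3 + 0.15·π_4
π_2 = 0.2·π_1 + 0.35·π_2 + 0.1·π_3 + 0.15·π_4
π_3 = 0.3·π_1 + 0.15·π_2 + 0.35·π_3 + 0.35·π_4
Solving with the normalization constraint gives π = (0.2335, 0.1832, 0.3017, 0.2816).
So the stationary probability of Healthy is 0.2816.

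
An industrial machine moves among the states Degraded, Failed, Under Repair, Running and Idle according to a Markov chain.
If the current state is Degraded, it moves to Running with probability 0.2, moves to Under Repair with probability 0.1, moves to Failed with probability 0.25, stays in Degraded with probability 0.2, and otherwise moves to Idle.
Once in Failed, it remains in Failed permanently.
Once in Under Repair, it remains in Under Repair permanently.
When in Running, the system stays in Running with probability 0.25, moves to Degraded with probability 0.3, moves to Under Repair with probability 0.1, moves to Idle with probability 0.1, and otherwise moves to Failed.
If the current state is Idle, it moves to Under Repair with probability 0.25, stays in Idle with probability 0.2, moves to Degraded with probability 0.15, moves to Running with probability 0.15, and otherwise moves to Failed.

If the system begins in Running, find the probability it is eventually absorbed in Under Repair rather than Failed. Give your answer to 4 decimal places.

Let h(s) be the probability of absorption at Under Repair starting from transient state s. Then h(Under Repair) = 1 and h(Failed) = 0. By first-step analysis:
h(Degraded) = 0.2·h(Degraded) + 0.25·0 + 0.1·1 + 0.2·h(Running) + 0.25·h(Idle)
h(Running) = 0.3·h(Degraded) + 0.25·0 + 0.1·1 + 0.25·h(Running) + 0.1·h(Idle)
h(Idle) = 0.15·h(Degraded) + 0.25·0 + 0.25·1 + 0.15·h(Running) + 0.2·h(Idle)
Solving: h(Degraded) = 0.3446, h(Running) = 0.3297, h(Idle) = 0.4389.
Starting from Running, the probability is 0.3297.

0.3297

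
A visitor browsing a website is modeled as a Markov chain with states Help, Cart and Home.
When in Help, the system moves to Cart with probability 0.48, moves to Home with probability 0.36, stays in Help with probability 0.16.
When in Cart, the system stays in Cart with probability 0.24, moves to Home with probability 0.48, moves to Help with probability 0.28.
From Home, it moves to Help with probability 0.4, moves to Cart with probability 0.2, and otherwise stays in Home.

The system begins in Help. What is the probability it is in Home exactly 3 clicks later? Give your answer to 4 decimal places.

0.4090

Propagate the distribution vector 3 clicks from Help.
After 0 clicks: (1.0000, 0.0000, 0.0000)
After 1 click: (0.1600, 0.4800, 0.3600)
After 2 clicks: (0.3040, 0.2640, 0.4320)
After 3 clicks: (0.2954, 0.2957, 0.4090)
P(in Home after 3 clicks) = 0.4090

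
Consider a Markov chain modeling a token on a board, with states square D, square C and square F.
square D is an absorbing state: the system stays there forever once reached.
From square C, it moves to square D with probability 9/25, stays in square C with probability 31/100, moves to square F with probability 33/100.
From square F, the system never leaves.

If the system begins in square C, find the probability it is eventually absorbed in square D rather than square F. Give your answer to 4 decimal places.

0.5217

Let h(s) be the probability of absorption at square D starting from transient state s. Then h(square D) = 1 and h(square F) = 0. By first-step analysis:
h(square C) = 0.36·1 + 0.31·h(square C) + 0.33·0
Solving: h(square C) = 0.5217.
Starting from square C, the probability is 0.5217.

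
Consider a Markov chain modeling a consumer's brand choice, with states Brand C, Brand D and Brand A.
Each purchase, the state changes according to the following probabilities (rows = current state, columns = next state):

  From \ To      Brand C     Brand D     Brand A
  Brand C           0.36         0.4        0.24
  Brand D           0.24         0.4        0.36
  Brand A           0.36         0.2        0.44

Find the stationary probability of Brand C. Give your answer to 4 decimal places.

0.3204

Let the stationary distribution be π with π = πP and π_1 + π_2 + π_3 = 1.
π_1 = 0.36·π_1 + 0.24·π_2 + 0.36·π_3
π_2 = 0.4·π_1 + 0.4·π_2 + 0.2·π_3
Solving with the normalization constraint gives π = (0.3204, 0.3301, 0.3495).
So the stationary probability of Brand C is 0.3204.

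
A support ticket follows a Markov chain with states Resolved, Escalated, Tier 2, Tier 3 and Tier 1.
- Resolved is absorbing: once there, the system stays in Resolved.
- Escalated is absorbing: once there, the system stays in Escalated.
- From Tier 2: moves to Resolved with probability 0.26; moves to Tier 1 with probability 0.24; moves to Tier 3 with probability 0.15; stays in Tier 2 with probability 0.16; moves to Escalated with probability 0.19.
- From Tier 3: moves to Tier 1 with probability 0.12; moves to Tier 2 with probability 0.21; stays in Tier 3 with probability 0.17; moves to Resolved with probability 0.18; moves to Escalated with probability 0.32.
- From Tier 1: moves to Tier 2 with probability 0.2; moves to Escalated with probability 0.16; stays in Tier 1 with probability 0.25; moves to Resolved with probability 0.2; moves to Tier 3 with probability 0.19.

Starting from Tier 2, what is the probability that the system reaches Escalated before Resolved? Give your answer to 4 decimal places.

Let h(s) be the probability of absorption at Escalated starting from transient state s. Then h(Escalated) = 1 and h(Resolved) = 0. By first-step analysis:
h(Tier 2) = 0.26·0 + 0.19·1 + 0.16·h(Tier 2) + 0.15·h(Tier 3) + 0.24·h(Tier 1)
h(Tier 3) = 0.18·0 + 0.32·1 + 0.21·h(Tier 2) + 0.17·h(Tier 3) + 0.12·h(Tier 1)
h(Tier 1) = 0.2·0 + 0.16·1 + 0.2·h(Tier 2) + 0.19·h(Tier 3) + 0.25·h(Tier 1)
Solving: h(Tier 2) = 0.4666, h(Tier 3) = 0.5734, h(Tier 1) = 0.4830.
Starting from Tier 2, the probability is 0.4666.

0.4666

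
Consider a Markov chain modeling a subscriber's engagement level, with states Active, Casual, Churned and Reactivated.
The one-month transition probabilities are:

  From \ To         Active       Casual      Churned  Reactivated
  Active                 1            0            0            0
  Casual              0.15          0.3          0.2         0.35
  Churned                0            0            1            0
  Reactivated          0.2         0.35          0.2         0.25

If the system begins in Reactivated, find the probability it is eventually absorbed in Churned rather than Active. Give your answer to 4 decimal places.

Let h(s) be the probability of absorption at Churned starting from transient state s. Then h(Churned) = 1 and h(Active) = 0. By first-step analysis:
h(Casual) = 0.15·0 + 0.3·h(Casual) + 0.2·1 + 0.35·h(Reactivated)
h(Reactivated) = 0.2·0 + 0.35·h(Casual) + 0.2·1 + 0.25·h(Reactivated)
Solving: h(Casual) = 0.5466, h(Reactivated) = 0.5217.
Starting from Reactivated, the probability is 0.5217.

0.5217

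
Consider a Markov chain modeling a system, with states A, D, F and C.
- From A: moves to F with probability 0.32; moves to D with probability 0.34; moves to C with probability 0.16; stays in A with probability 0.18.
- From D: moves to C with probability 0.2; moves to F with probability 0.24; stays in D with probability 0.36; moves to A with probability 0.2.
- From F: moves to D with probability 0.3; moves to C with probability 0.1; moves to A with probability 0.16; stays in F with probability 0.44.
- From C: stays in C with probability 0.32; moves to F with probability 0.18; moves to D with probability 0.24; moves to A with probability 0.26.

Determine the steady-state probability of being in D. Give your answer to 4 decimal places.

0.3157

Let the stationary distribution be π with π = πP and π_1 + π_2 + π_3 + π_4 = 1.
π_1 = 0.18·π_1 + 0.2·π_2 + 0.16·π_3 + 0.26·π_4
π_2 = 0.34·π_1 + 0.36·π_2 + 0.3·π_3 + 0.24·π_4
π_3 = 0.32·π_1 + 0.24·π_2 + 0.44·π_3 + 0.18·π_4
Solving with the normalization constraint gives π = (0.1949, 0.3157, 0.3057, 0.1837).
So the stationary probability of D is 0.3157.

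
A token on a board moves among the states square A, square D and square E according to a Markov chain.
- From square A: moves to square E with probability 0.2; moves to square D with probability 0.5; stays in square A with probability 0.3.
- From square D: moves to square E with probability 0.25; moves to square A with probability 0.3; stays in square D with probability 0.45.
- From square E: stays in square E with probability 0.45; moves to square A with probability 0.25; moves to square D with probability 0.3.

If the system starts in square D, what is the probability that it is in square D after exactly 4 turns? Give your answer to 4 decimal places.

Propagate the distribution vector 4 turns from square D.
After 0 turns: (0.0000, 1.0000, 0.0000)
After 1 turn: (0.3000, 0.4500, 0.2500)
After 2 turns: (0.2875, 0.4275, 0.2850)
After 3 turns: (0.2858, 0.4216, 0.2926)
After 4 turns: (0.2854, 0.4204, 0.2942)
P(in square D after 4 turns) = 0.4204

0.4204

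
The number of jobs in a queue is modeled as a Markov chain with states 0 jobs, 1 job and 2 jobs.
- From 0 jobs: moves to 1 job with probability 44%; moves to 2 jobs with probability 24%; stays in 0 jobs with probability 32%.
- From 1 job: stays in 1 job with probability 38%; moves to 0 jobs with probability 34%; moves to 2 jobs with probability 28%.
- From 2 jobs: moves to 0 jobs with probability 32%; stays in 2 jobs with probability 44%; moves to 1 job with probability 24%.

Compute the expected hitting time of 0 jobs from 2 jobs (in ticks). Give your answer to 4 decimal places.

3.0714

Let t(s) be the expected number of ticks to first reach 0 jobs from state s, with t(0 jobs) = 0. Conditioning on the first tick:
t(1 job) = 1 + 0.38·t(1 job) + 0.28·t(2 jobs)
t(2 jobs) = 1 + 0.24·t(1 job) + 0.44·t(2 jobs)
Solving: t(1 job) = 3.0000, t(2 jobs) = 3.0714.
Expected ticks from 2 jobs to 0 jobs: 3.0714.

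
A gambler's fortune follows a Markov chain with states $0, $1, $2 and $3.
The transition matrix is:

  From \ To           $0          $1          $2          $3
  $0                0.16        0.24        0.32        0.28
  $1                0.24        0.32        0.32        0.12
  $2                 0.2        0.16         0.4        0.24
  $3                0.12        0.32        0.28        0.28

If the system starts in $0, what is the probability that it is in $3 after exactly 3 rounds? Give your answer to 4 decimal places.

0.2257

Propagate the distribution vector 3 rounds from $0.
After 0 rounds: (1.0000, 0.0000, 0.0000, 0.0000)
After 1 round: (0.1600, 0.2400, 0.3200, 0.2800)
After 2 rounds: (0.1808, 0.2560, 0.3344, 0.2288)
After 3 rounds: (0.1847, 0.2520, 0.3376, 0.2257)
P(in $3 after 3 rounds) = 0.2257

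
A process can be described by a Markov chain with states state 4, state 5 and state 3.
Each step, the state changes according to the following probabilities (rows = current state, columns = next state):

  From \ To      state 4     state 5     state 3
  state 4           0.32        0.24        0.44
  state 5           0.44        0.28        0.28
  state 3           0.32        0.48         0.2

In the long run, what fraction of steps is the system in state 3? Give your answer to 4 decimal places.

0.3125

Let the stationary distribution be π with π = πP and π_1 + π_2 + π_3 = 1.
π_1 = 0.32·π_1 + 0.44·π_2 + 0.32·π_3
π_2 = 0.24·π_1 + 0.28·π_2 + 0.48·π_3
Solving with the normalization constraint gives π = (0.3594, 0.3281, 0.3125).
So the stationary probability of state 3 is 0.3125.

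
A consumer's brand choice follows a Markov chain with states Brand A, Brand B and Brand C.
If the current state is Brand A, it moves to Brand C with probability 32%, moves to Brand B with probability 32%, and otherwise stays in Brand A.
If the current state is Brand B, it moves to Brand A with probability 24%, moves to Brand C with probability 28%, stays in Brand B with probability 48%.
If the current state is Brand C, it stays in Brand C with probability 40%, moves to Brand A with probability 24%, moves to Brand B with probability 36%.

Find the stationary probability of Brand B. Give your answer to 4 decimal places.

Let the stationary distribution be π with π = πP and π_1 + π_2 + π_3 = 1.
π_1 = 0.36·π_1 + 0.24·π_2 + 0.24·π_3
π_2 = 0.32·π_1 + 0.48·π_2 + 0.36·π_3
Solving with the normalization constraint gives π = (0.2727, 0.3967, 0.3306).
So the stationary probability of Brand B is 0.3967.

0.3967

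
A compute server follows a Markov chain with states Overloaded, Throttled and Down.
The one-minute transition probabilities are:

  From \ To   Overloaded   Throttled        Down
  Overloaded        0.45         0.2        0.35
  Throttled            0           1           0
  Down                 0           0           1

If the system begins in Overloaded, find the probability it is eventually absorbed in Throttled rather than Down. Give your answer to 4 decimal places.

0.3636

Let h(s) be the probability of absorption at Throttled starting from transient state s. Then h(Throttled) = 1 and h(Down) = 0. By first-step analysis:
h(Overloaded) = 0.45·h(Overloaded) + 0.2·1 + 0.35·0
Solving: h(Overloaded) = 0.3636.
Starting from Overloaded, the probability is 0.3636.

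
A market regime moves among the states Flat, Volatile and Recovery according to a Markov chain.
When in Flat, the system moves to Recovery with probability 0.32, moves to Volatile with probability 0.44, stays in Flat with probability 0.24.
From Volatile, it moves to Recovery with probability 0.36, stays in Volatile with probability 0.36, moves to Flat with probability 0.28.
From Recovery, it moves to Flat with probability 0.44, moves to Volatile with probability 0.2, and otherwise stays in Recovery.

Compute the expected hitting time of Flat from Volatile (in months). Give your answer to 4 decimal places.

2.9621

Let t(s) be the expected number of months to first reach Flat from state s, with t(Flat) = 0. Conditioning on the first month:
t(Volatile) = 1 + 0.36·t(Volatile) + 0.36·t(Recovery)
t(Recovery) = 1 + 0.2·t(Volatile) + 0.36·t(Recovery)
Solving: t(Volatile) = 2.9621, t(Recovery) = 2.4882.
Expected months from Volatile to Flat: 2.9621.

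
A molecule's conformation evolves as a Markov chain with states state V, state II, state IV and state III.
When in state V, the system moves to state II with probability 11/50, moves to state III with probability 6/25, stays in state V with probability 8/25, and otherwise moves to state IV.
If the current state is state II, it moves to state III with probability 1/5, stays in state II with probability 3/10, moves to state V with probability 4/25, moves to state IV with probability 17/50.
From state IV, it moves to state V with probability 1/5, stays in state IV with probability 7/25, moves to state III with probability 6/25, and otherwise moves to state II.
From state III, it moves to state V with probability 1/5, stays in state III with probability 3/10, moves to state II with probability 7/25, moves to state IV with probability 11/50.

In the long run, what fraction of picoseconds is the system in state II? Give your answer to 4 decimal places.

Let the stationary distribution be π with π = πP and π_1 + π_2 + π_3 + π_4 = 1.
π_1 = 0.32·π_1 + 0.16·π_2 + 0.2·π_3 + 0.2·π_4
π_2 = 0.22·π_1 + 0.3·π_2 + 0.28·π_3 + 0.28·π_4
π_3 = 0.22·π_1 + 0.34·π_2 + 0.28·π_3 + 0.22·π_4
Solving with the normalization constraint gives π = (0.2149, 0.2726, 0.2688, 0.2437).
So the stationary probability of state II is 0.2726.

0.2726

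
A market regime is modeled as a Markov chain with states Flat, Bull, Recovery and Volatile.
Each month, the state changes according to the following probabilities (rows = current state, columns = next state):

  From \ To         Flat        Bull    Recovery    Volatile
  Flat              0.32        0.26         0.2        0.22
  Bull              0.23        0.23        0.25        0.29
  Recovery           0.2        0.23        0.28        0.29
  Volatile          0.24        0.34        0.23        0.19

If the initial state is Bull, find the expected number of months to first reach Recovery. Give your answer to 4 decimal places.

4.3052

Let t(s) be the expected number of months to first reach Recovery from state s, with t(Recovery) = 0. Conditioning on the first month:
t(Flat) = 1 + 0.32·t(Flat) + 0.26·t(Bull) + 0.22·t(Volatile)
t(Bull) = 1 + 0.23·t(Flat) + 0.23·t(Bull) + 0.29·t(Volatile)
t(Volatile) = 1 + 0.24·t(Flat) + 0.34·t(Bull) + 0.19·t(Volatile)
Solving: t(Flat) = 4.5355, t(Bull) = 4.3052, t(Volatile) = 4.3855.
Expected months from Bull to Recovery: 4.3052.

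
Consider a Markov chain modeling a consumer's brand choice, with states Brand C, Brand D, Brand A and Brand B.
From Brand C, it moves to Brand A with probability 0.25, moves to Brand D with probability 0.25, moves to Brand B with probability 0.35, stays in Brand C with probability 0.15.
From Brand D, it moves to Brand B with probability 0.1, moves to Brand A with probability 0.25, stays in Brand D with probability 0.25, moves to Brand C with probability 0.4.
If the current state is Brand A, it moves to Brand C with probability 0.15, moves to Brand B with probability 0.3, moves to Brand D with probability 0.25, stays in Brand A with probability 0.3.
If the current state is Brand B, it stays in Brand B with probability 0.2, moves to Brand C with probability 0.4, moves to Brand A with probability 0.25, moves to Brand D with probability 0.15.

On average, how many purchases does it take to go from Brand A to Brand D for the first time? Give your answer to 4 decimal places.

4.5101

Let t(s) be the expected number of purchases to first reach Brand D from state s, with t(Brand D) = 0. Conditioning on the first purchase:
t(Brand C) = 1 + 0.15·t(Brand C) + 0.25·t(Brand A) + 0.35·t(Brand B)
t(Brand A) = 1 + 0.15·t(Brand C) + 0.3·t(Brand A) + 0.3·t(Brand B)
t(Brand B) = 1 + 0.4·t(Brand C) + 0.25·t(Brand A) + 0.2·t(Brand B)
Solving: t(Brand C) = 4.5308, t(Brand A) = 4.5101, t(Brand B) = 4.9248.
Expected purchases from Brand A to Brand D: 4.5101.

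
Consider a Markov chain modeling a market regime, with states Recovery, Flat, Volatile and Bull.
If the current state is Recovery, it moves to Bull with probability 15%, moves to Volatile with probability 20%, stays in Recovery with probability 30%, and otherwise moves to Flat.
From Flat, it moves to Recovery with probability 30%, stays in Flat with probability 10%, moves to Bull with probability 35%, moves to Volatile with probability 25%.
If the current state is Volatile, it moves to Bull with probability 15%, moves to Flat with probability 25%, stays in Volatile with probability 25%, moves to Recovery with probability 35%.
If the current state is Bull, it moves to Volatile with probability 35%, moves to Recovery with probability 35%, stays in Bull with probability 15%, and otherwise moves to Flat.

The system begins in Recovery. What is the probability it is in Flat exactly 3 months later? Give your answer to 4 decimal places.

Propagate the distribution vector 3 months from Recovery.
After 0 months: (1.0000, 0.0000, 0.0000, 0.0000)
After 1 month: (0.3000, 0.3500, 0.2000, 0.1500)
After 2 months: (0.3175, 0.2125, 0.2500, 0.2200)
After 3 months: (0.3235, 0.2279, 0.2561, 0.1925)
P(in Flat after 3 months) = 0.2279

0.2279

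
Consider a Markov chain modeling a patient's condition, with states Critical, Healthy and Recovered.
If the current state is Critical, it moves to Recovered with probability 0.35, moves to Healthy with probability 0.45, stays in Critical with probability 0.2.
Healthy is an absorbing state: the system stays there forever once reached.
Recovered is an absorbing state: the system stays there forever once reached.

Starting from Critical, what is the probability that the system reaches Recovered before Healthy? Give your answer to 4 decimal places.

0.4375

Let h(s) be the probability of absorption at Recovered starting from transient state s. Then h(Recovered) = 1 and h(Healthy) = 0. By first-step analysis:
h(Critical) = 0.2·h(Critical) + 0.45·0 + 0.35·1
Solving: h(Critical) = 0.4375.
Starting from Critical, the probability is 0.4375.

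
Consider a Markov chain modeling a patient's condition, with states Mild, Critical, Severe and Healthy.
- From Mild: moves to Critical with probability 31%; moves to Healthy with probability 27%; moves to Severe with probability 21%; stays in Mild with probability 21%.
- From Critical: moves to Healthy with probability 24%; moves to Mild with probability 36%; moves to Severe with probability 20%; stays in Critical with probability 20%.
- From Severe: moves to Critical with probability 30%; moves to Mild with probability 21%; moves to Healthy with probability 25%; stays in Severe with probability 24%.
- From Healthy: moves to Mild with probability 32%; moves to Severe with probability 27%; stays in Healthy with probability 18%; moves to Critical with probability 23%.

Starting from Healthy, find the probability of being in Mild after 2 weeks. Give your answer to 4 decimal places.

0.2643

Propagate the distribution vector 2 weeks from Healthy.
After 0 weeks: (0.0000, 0.0000, 0.0000, 1.0000)
After 1 week: (0.3200, 0.2300, 0.2700, 0.1800)
After 2 weeks: (0.2643, 0.2676, 0.2266, 0.2415)
P(in Mild after 2 weeks) = 0.2643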